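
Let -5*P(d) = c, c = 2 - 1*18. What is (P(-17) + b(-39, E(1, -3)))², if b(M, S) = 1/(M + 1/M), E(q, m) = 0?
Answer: 583560649/57912100 ≈ 10.077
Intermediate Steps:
c = -16 (c = 2 - 18 = -16)
P(d) = 16/5 (P(d) = -⅕*(-16) = 16/5)
(P(-17) + b(-39, E(1, -3)))² = (16/5 - 39/(1 + (-39)²))² = (16/5 - 39/(1 + 1521))² = (16/5 - 39/1522)² = (24157/7610)² = 583560649/57912100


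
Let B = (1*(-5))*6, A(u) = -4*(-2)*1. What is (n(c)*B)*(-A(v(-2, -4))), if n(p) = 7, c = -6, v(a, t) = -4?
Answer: 1680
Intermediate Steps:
A(u) = 8 (A(u) = 8*1 = 8)
B = -30 (B = -5*6 = -30)
(n(c)*B)*(-A(v(-2, -4))) = (7*(-30))*(-1*8) = -210*(-8) = 1680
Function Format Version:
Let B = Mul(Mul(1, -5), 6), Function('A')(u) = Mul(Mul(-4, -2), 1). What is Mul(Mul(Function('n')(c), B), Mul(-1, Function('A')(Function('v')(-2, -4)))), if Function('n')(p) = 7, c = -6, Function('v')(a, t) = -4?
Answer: 1680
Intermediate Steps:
Function('A')(u) = 8 (Function('A')(u) = Mul(8, 1) = 8)
B = -30 (B = Mul(-5, 6) = -30)
Mul(Mul(Function('n')(c), B), Mul(-1, Function('A')(Function('v')(-2, -4)))) = Mul(Mul(7, -30), Mul(-1, 8)) = Mul(-210, -8) = 1680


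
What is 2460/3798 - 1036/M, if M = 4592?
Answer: 43819/103812 ≈ 0.42210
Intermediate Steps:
2460/3798 - 1036/M = 2460/3798 - 1036/4592 = 2460*(1/3798) - 1036*1/4592 = 410/633 - 37/164 = 43819/103812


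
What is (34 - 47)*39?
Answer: -507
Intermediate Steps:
(34 - 47)*39 = -13*39 = -507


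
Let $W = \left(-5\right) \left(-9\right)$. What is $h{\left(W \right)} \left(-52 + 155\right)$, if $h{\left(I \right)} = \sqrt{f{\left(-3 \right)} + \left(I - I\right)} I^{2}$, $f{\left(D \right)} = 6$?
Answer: $208575 \sqrt{6} \approx 5.109 \cdot 10^{5}$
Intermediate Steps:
$W = 45$
$h{\left(I \right)} = \sqrt{6} I^{2}$ ($h{\left(I \right)} = \sqrt{6 + \left(I - I\right)} I^{2} = \sqrt{6 + 0} I^{2} = \sqrt{6} I^{2}$)
$h{\left(W \right)} \left(-52 + 155\right) = \sqrt{6} \cdot 45^{2} \left(-52 + 155\right) = \sqrt{6} \cdot 2025 \cdot 103 = 2025 \sqrt{6} \cdot 103 = 208575 \sqrt{6}$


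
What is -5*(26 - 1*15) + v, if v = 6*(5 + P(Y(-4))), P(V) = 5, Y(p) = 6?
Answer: 5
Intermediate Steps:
v = 60 (v = 6*(5 + 5) = 6*10 = 60)
-5*(26 - 1*15) + v = -5*(26 - 1*15) + 60 = -5*(26 - 15) + 60 = -5*11 + 60 = -55 + 60 = 5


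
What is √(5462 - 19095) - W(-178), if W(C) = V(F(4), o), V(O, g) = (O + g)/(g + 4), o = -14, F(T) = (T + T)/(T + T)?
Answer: -13/10 + I*√13633 ≈ -1.3 + 116.76*I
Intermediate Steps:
F(T) = 1 (F(T) = (2*T)/((2*T)) = (2*T)*(1/(2*T)) = 1)
V(O, g) = (O + g)/(4 + g)
W(C) = 13/10 (W(C) = (1 - 14)/(4 - 14) = -13/(-10) = -⅒*(-13) = 13/10)
√(5462 - 19095) - W(-178) = √(5462 - 19095) - 1*13/10 = √(-13633) - 13/10 = I*√13633 - 13/10 = -13/10 + I*√13633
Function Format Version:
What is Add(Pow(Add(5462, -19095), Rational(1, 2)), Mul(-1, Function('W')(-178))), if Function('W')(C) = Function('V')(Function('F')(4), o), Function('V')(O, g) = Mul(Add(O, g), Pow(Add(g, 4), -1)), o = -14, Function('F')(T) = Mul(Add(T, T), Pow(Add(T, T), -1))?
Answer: Add(Rational(-13, 10), Mul(I, Pow(13633, Rational(1, 2)))) ≈ Add(-1.3000, Mul(116.76, I))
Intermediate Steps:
Function('F')(T) = 1 (Function('F')(T) = Mul(Mul(2, T), Pow(Mul(2, T), -1)) = Mul(Mul(2, T), Mul(Rational(1, 2), Pow(T, -1))) = 1)
Function('V')(O, g) = Mul(Pow(Add(4, g), -1), Add(O, g)) (Function('V')(O, g) = Mul(Add(O, g), Pow(Add(4, g), -1)) = Mul(Pow(Add(4, g), -1), Add(O, g)))
Function('W')(C) = Rational(13, 10) (Function('W')(C) = Mul(Pow(Add(4, -14), -1), Add(1, -14)) = Mul(Pow(-10, -1), -13) = Mul(Rational(-1, 10), -13) = Rational(13, 10))
Add(Pow(Add(5462, -19095), Rational(1, 2)), Mul(-1, Function('W')(-178))) = Add(Pow(Add(5462, -19095), Rational(1, 2)), Mul(-1, Rational(13, 10))) = Add(Pow(-13633, Rational(1, 2)), Rational(-13, 10)) = Add(Mul(I, Pow(13633, Rational(1, 2))), Rational(-13, 10)) = Add(Rational(-13, 10), Mul(I, Pow(13633, Rational(1, 2))))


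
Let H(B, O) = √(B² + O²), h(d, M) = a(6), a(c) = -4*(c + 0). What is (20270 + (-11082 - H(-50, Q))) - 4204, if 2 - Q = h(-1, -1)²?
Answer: 4984 - 2*√82994 ≈ 4407.8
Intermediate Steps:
a(c) = -4*c
h(d, M) = -24 (h(d, M) = -4*6 = -24)
Q = -574 (Q = 2 - 1*(-24)² = 2 - 1*576 = 2 - 576 = -574)
(20270 + (-11082 - H(-50, Q))) - 4204 = (20270 + (-11082 - √((-50)² + (-574)²))) - 4204 = (20270 + (-11082 - √(2500 + 329476))) - 4204 = (20270 + (-11082 - √331976)) - 4204 = (20270 + (-11082 - 2*√82994)) - 4204 = (9188 - 2*√82994) - 4204 = 4984 - 2*√82994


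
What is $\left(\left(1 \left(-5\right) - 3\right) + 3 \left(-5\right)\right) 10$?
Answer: $-230$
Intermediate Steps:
$\left(\left(1 \left(-5\right) - 3\right) + 3 \left(-5\right)\right) 10 = \left(\left(-5 - 3\right) - 15\right) 10 = \left(-8 - 15\right) 10 = \left(-23\right) 10 = -230$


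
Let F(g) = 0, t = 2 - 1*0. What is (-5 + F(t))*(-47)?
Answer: 235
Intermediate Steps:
t = 2 (t = 2 + 0 = 2)
(-5 + F(t))*(-47) = (-5 + 0)*(-47) = -5*(-47) = 235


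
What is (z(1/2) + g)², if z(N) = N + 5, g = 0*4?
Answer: 121/4 ≈ 30.250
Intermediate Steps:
g = 0
z(N) = 5 + N
(z(1/2) + g)² = ((5 + 1/2) + 0)² = ((5 + ½) + 0)² = (11/2 + 0)² = (11/2)² = 121/4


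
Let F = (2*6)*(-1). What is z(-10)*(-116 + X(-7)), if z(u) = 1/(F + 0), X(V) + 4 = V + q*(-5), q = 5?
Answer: 38/3 ≈ 12.667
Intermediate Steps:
F = -12 (F = 12*(-1) = -12)
X(V) = -29 + V (X(V) = -4 + (V + 5*(-5)) = -4 + (V - 25) = -4 + (-25 + V) = -29 + V)
z(u) = -1/12 (z(u) = 1/(-12 + 0) = 1/(-12) = -1/12)
z(-10)*(-116 + X(-7)) = -(-116 + (-29 - 7))/12 = -(-116 - 36)/12 = -1/12*(-152) = 38/3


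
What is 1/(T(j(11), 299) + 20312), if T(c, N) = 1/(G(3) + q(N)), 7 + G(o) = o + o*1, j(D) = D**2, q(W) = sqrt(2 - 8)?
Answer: (I + sqrt(6))/(20311*I + 20312*sqrt(6)) ≈ 4.9232e-5 + 8.4816e-10*I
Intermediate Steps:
q(W) = I*sqrt(6) (q(W) = sqrt(-6) = I*sqrt(6))
G(o) = -7 + 2*o (G(o) = -7 + (o + o*1) = -7 + (o + o) = -7 + 2*o)
T(c, N) = 1/(-1 + I*sqrt(6)) (T(c, N) = 1/((-7 + 2*3) + I*sqrt(6)) = 1/((-7 + 6) + I*sqrt(6)) = 1/(-1 + I*sqrt(6)))
1/(T(j(11), 299) + 20312) = 1/(-I/(I + sqrt(6)) + 20312) = 1/(20312 - I/(I + sqrt(6)))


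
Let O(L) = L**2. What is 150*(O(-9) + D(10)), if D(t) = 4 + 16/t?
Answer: 12990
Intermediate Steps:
150*(O(-9) + D(10)) = 150*((-9)**2 + (4 + 16/10)) = 150*(81 + (4 + 16*(1/10))) = 150*(81 + (4 + 8/5)) = 150*(81 + 28/5) = 150*(433/5) = 12990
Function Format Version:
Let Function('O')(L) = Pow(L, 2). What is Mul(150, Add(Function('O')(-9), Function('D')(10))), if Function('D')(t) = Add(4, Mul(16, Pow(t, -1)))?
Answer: 12990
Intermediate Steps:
Mul(150, Add(Function('O')(-9), Function('D')(10))) = Mul(150, Add(Pow(-9, 2), Add(4, Mul(16, Pow(10, -1))))) = Mul(150, Add(81, Add(4, Mul(16, Rational(1, 10))))) = Mul(150, Add(81, Add(4, Rational(8, 5)))) = Mul(150, Add(81, Rational(28, 5))) = Mul(150, Rational(433, 5)) = 12990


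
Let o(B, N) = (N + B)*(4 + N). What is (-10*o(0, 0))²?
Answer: 0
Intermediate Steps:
o(B, N) = (4 + N)*(B + N) (o(B, N) = (B + N)*(4 + N) = (4 + N)*(B + N))
(-10*o(0, 0))² = (-10*(0² + 4*0 + 4*0 + 0*0))² = (-10*(0 + 0 + 0 + 0))² = (-10*0)² = 0² = 0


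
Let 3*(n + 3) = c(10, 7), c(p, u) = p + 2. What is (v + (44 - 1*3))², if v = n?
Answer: 1764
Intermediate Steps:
c(p, u) = 2 + p
n = 1 (n = -3 + (2 + 10)/3 = -3 + (⅓)*12 = -3 + 4 = 1)
v = 1
(v + (44 - 1*3))² = (1 + (44 - 1*3))² = (1 + (44 - 3))² = (1 + 41)² = 42² = 1764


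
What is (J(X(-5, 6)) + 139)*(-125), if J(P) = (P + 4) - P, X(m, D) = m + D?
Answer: -17875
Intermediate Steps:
X(m, D) = D + m
J(P) = 4 (J(P) = (4 + P) - P = 4)
(J(X(-5, 6)) + 139)*(-125) = (4 + 139)*(-125) = 143*(-125) = -17875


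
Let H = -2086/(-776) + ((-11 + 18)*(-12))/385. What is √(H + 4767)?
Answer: √542998908815/10670 ≈ 69.061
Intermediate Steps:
H = 52709/21340 (H = -2086*(-1/776) + (7*(-12))*(1/385) = 1043/388 - 84*1/385 = 1043/388 - 12/55 = 52709/21340 ≈ 2.4700)
√(H + 4767) = √(52709/21340 + 4767) = √(101780489/21340) = √542998908815/10670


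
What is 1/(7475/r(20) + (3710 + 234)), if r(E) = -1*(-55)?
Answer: 11/44879 ≈ 0.00024510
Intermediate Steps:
r(E) = 55
1/(7475/r(20) + (3710 + 234)) = 1/(7475/55 + (3710 + 234)) = 1/(7475*(1/55) + 3944) = 1/(1495/11 + 3944) = 1/(44879/11) = 11/44879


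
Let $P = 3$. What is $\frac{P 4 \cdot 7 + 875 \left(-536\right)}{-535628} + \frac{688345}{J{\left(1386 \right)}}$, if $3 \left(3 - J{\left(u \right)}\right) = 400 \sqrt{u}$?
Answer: $\frac{2611998863194}{3299467274837} - \frac{275338000 \sqrt{154}}{24639991} \approx -137.88$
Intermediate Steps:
$J{\left(u \right)} = 3 - \frac{400 \sqrt{u}}{3}$
$\frac{P 4 \cdot 7 + 875 \left(-536\right)}{-535628} + \frac{688345}{J{\left(1386 \right)}} = \frac{3 \cdot 4 \cdot 7 + 875 \left(-536\right)}{-535628} + \frac{688345}{3 - \frac{400 \sqrt{1386}}{3}} = \left(12 \cdot 7 - 469000\right) \left(- \frac{1}{535628}\right) + \frac{688345}{3 - \frac{400 \cdot 3 \sqrt{154}}{3}} = \left(84 - 469000\right) \left(- \frac{1}{535628}\right) + \frac{688345}{3 - 400 \sqrt{154}} = \left(-468916\right) \left(- \frac{1}{535628}\right) + \frac{688345}{3 - 400 \sqrt{154}} = \frac{117229}{133907} + \frac{688345}{3 - 400 \sqrt{154}}$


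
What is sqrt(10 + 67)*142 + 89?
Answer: 89 + 142*sqrt(77) ≈ 1335.0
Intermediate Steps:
sqrt(10 + 67)*142 + 89 = sqrt(77)*142 + 89 = 142*sqrt(77) + 89 = 89 + 142*sqrt(77)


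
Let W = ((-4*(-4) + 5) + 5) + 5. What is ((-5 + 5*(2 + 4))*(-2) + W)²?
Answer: 361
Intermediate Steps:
W = 31 (W = ((16 + 5) + 5) + 5 = (21 + 5) + 5 = 26 + 5 = 31)
((-5 + 5*(2 + 4))*(-2) + W)² = ((-5 + 5*(2 + 4))*(-2) + 31)² = ((-5 + 5*6)*(-2) + 31)² = ((-5 + 30)*(-2) + 31)² = (25*(-2) + 31)² = (-50 + 31)² = (-19)² = 361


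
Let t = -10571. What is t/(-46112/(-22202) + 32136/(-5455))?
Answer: 640137000305/230971256 ≈ 2771.5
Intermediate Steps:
t/(-46112/(-22202) + 32136/(-5455)) = -10571/(-46112/(-22202) + 32136/(-5455)) = -10571/(-46112*(-1/22202) + 32136*(-1/5455)) = -10571/(23056/11101 - 32136/5455) = -10571/(-230971256/60555955) = -10571*(-60555955/230971256) = 640137000305/230971256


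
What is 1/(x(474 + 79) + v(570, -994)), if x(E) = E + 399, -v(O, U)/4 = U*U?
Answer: -1/3951192 ≈ -2.5309e-7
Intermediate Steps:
v(O, U) = -4*U² (v(O, U) = -4*U*U = -4*U²)
x(E) = 399 + E
1/(x(474 + 79) + v(570, -994)) = 1/((399 + (474 + 79)) - 4*(-994)²) = 1/((399 + 553) - 4*988036) = 1/(952 - 3952144) = 1/(-3951192) = -1/3951192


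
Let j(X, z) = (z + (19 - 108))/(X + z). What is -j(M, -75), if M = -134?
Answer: -164/209 ≈ -0.78469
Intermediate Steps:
j(X, z) = (-89 + z)/(X + z) (j(X, z) = (z - 89)/(X + z) = (-89 + z)/(X + z))
-j(M, -75) = -(-89 - 75)/(-134 - 75) = -(-164)/(-209) = -(-1)*(-164)/209 = -1*164/209 = -164/209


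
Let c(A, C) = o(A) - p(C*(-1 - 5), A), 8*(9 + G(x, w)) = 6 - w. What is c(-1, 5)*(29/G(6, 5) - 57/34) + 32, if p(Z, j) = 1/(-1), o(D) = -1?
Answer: 32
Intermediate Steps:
p(Z, j) = -1
G(x, w) = -33/4 - w/8 (G(x, w) = -9 + (6 - w)/8 = -9 + (¾ - w/8) = -33/4 - w/8)
c(A, C) = 0 (c(A, C) = -1 - 1*(-1) = -1 + 1 = 0)
c(-1, 5)*(29/G(6, 5) - 57/34) + 32 = 0*(29/(-33/4 - ⅛*5) - 57/34) + 32 = 0*(29/(-33/4 - 5/8) - 57*1/34) + 32 = 0*(29/(-71/8) - 57/34) + 32 = 0*(29*(-8/71) - 57/34) + 32 = 0*(-232/71 - 57/34) + 32 = 0*(-11935/2414) + 32 = 0 + 32 = 32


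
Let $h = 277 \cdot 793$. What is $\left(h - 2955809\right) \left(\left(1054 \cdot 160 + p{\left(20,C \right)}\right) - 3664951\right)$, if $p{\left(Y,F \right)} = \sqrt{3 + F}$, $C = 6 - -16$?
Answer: $9566410669288$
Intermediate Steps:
$C = 22$ ($C = 6 + 16 = 22$)
$h = 219661$
$\left(h - 2955809\right) \left(\left(1054 \cdot 160 + p{\left(20,C \right)}\right) - 3664951\right) = \left(219661 - 2955809\right) \left(\left(1054 \cdot 160 + \sqrt{3 + 22}\right) - 3664951\right) = - 2736148 \left(\left(168640 + \sqrt{25}\right) - 3664951\right) = - 2736148 \left(\left(168640 + 5\right) - 3664951\right) = - 2736148 \left(168645 - 3664951\right) = \left(-2736148\right) \left(-3496306\right) = 9566410669288$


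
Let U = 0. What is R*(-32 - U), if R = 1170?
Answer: -37440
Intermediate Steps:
R*(-32 - U) = 1170*(-32 - 1*0) = 1170*(-32 + 0) = 1170*(-32) = -37440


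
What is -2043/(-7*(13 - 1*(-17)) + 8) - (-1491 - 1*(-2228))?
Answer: -146831/202 ≈ -726.89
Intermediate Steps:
-2043/(-7*(13 - 1*(-17)) + 8) - (-1491 - 1*(-2228)) = -2043/(-7*(13 + 17) + 8) - (-1491 + 2228) = -2043/(-7*30 + 8) - 1*737 = -2043/(-210 + 8) - 737 = -2043/(-202) - 737 = -2043*(-1/202) - 737 = 2043/202 - 737 = -146831/202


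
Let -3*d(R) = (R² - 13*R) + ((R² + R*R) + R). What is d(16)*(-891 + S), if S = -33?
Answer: 177408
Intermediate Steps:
d(R) = -R² + 4*R (d(R) = -((R² - 13*R) + ((R² + R*R) + R))/3 = -((R² - 13*R) + ((R² + R²) + R))/3 = -((R² - 13*R) + (2*R² + R))/3 = -((R² - 13*R) + (R + 2*R²))/3 = -(-12*R + 3*R²)/3 = -R² + 4*R)
d(16)*(-891 + S) = (16*(4 - 1*16))*(-891 - 33) = (16*(4 - 16))*(-924) = (16*(-12))*(-924) = -192*(-924) = 177408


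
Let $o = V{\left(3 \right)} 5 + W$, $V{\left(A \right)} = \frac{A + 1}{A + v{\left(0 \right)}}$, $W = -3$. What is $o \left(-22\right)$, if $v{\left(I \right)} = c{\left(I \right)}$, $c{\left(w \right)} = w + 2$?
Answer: $-22$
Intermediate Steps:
$c{\left(w \right)} = 2 + w$
$v{\left(I \right)} = 2 + I$
$V{\left(A \right)} = \frac{1 + A}{2 + A}$ ($V{\left(A \right)} = \frac{A + 1}{A + \left(2 + 0\right)} = \frac{1 + A}{A + 2} = \frac{1 + A}{2 + A}$)
$o = 1$ ($o = \frac{1 + 3}{2 + 3} \cdot 5 - 3 = \frac{1}{5} \cdot 4 \cdot 5 - 3 = \frac{4}{5} \cdot 5 - 3 = 4 - 3 = 1$)
$o \left(-22\right) = 1 \left(-22\right) = -22$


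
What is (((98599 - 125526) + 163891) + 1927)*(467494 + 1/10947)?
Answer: 236932157749243/3649 ≈ 6.4931e+10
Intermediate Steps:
(((98599 - 125526) + 163891) + 1927)*(467494 + 1/10947) = ((-26927 + 163891) + 1927)*(467494 + 1/10947) = (136964 + 1927)*(5117656819/10947) = 138891*(5117656819/10947) = 236932157749243/3649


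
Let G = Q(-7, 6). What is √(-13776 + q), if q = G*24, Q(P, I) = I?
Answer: 8*I*√213 ≈ 116.76*I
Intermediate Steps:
G = 6
q = 144 (q = 6*24 = 144)
√(-13776 + q) = √(-13776 + 144) = √(-13632) = 8*I*√213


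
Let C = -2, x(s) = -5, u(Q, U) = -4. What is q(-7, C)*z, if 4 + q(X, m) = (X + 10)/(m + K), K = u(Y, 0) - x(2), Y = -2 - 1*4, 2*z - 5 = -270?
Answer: 1855/2 ≈ 927.50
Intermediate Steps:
z = -265/2 (z = 5/2 + (½)*(-270) = 5/2 - 135 = -265/2 ≈ -132.50)
Y = -6 (Y = -2 - 4 = -6)
K = 1 (K = -4 - 1*(-5) = -4 + 5 = 1)
q(X, m) = -4 + (10 + X)/(1 + m) (q(X, m) = -4 + (X + 10)/(m + 1) = -4 + (10 + X)/(1 + m))
q(-7, C)*z = ((6 - 7 - 4*(-2))/(1 - 2))*(-265/2) = ((6 - 7 + 8)/(-1))*(-265/2) = -1*7*(-265/2) = -7*(-265/2) = 1855/2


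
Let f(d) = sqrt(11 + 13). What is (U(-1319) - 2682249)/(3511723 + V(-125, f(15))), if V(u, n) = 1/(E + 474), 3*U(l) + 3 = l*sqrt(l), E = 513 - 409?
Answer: -310068100/405955179 - 762382*I*sqrt(1319)/6089327685 ≈ -0.7638 - 0.004547*I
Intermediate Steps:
f(d) = 2*sqrt(6) (f(d) = sqrt(24) = 2*sqrt(6))
E = 104
U(l) = -1 + l**(3/2)/3 (U(l) = -1 + (l*sqrt(l))/3 = -1 + l**(3/2)/3)
V(u, n) = 1/578 (V(u, n) = 1/(104 + 474) = 1/578)
(U(-1319) - 2682249)/(3511723 + V(-125, f(15))) = ((-1 + (-1319)**(3/2)/3) - 2682249)/(3511723 + 1/578) = ((-1 + (-1319*I*sqrt(1319))/3) - 2682249)/(2029775895/578) = ((-1 - 1319*I*sqrt(1319)/3) - 2682249)*(578/2029775895) = (-2682250 - 1319*I*sqrt(1319)/3)*(578/2029775895) = -310068100/405955179 - 762382*I*sqrt(1319)/6089327685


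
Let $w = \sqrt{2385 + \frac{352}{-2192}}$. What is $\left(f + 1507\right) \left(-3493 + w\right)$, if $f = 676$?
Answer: $-7625219 + \frac{2183 \sqrt{44761051}}{137} \approx -7.5186 \cdot 10^{6}$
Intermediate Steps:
$w = \frac{\sqrt{44761051}}{137}$ ($w = \sqrt{2385 + 352 \left(- \frac{1}{2192}\right)} = \sqrt{2385 - \frac{22}{137}} = \sqrt{\frac{326723}{137}} = \frac{\sqrt{44761051}}{137} \approx 48.835$)
$\left(f + 1507\right) \left(-3493 + w\right) = \left(676 + 1507\right) \left(-3493 + \frac{\sqrt{44761051}}{137}\right) = 2183 \left(-3493 + \frac{\sqrt{44761051}}{137}\right) = -7625219 + \frac{2183 \sqrt{44761051}}{137}$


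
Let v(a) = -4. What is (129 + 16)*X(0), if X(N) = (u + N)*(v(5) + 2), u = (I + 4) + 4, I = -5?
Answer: -870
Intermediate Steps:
u = 3 (u = (-5 + 4) + 4 = -1 + 4 = 3)
X(N) = -6 - 2*N (X(N) = (3 + N)*(-4 + 2) = (3 + N)*(-2) = -6 - 2*N)
(129 + 16)*X(0) = (129 + 16)*(-6 - 2*0) = 145*(-6 + 0) = 145*(-6) = -870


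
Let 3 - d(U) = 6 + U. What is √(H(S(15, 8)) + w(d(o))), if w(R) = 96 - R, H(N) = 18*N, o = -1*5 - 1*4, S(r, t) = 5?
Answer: 6*√5 ≈ 13.416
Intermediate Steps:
o = -9 (o = -5 - 4 = -9)
d(U) = -3 - U (d(U) = 3 - (6 + U) = 3 + (-6 - U) = -3 - U)
√(H(S(15, 8)) + w(d(o))) = √(18*5 + (96 - (-3 - 1*(-9)))) = √(90 + (96 - (-3 + 9))) = √(90 + (96 - 1*6)) = √(90 + (96 - 6)) = √(90 + 90) = √180 = 6*√5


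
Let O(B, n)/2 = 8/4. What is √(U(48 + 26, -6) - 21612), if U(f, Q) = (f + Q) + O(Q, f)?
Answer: 2*I*√5385 ≈ 146.77*I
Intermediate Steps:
O(B, n) = 4 (O(B, n) = 2*(8/4) = 2*(8*(¼)) = 2*2 = 4)
U(f, Q) = 4 + Q + f (U(f, Q) = (f + Q) + 4 = (Q + f) + 4 = 4 + Q + f)
√(U(48 + 26, -6) - 21612) = √((4 - 6 + (48 + 26)) - 21612) = √((4 - 6 + 74) - 21612) = √(72 - 21612) = √(-21540) = 2*I*√5385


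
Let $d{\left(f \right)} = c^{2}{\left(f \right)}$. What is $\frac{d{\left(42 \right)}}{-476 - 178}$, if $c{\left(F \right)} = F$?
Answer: $- \frac{294}{109} \approx -2.6972$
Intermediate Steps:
$d{\left(f \right)} = f^{2}$
$\frac{d{\left(42 \right)}}{-476 - 178} = \frac{42^{2}}{-476 - 178} = \frac{1764}{-654} = 1764 \left(- \frac{1}{654}\right) = - \frac{294}{109}$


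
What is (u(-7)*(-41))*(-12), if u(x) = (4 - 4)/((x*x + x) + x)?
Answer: 0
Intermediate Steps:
u(x) = 0 (u(x) = 0/((x**2 + x) + x) = 0/((x + x**2) + x) = 0/(x**2 + 2*x) = 0)
(u(-7)*(-41))*(-12) = (0*(-41))*(-12) = 0*(-12) = 0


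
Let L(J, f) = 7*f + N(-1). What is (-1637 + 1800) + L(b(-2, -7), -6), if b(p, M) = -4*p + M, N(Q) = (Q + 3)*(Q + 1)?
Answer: 121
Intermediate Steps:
N(Q) = (1 + Q)*(3 + Q) (N(Q) = (3 + Q)*(1 + Q) = (1 + Q)*(3 + Q))
b(p, M) = M - 4*p
L(J, f) = 7*f (L(J, f) = 7*f + (3 + (-1)**2 + 4*(-1)) = 7*f + (3 + 1 - 4) = 7*f + 0 = 7*f)
(-1637 + 1800) + L(b(-2, -7), -6) = (-1637 + 1800) + 7*(-6) = 163 - 42 = 121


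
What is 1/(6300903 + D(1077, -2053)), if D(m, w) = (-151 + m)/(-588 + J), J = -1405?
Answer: 1993/12557698753 ≈ 1.5871e-7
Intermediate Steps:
D(m, w) = 151/1993 - m/1993 (D(m, w) = (-151 + m)/(-588 - 1405) = (-151 + m)/(-1993) = (-151 + m)*(-1/1993) = 151/1993 - m/1993)
1/(6300903 + D(1077, -2053)) = 1/(6300903 + (151/1993 - 1/1993*1077)) = 1/(6300903 + (151/1993 - 1077/1993)) = 1/(6300903 - 926/1993) = 1/(12557698753/1993) = 1993/12557698753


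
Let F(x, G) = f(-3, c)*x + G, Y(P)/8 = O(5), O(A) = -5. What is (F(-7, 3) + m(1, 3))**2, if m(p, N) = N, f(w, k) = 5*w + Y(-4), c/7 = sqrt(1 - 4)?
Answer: 152881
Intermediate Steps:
Y(P) = -40 (Y(P) = 8*(-5) = -40)
c = 7*I*sqrt(3) (c = 7*sqrt(1 - 4) = 7*sqrt(-3) = 7*(I*sqrt(3)) = 7*I*sqrt(3) ≈ 12.124*I)
f(w, k) = -40 + 5*w (f(w, k) = 5*w - 40 = -40 + 5*w)
F(x, G) = G - 55*x (F(x, G) = (-40 + 5*(-3))*x + G = (-40 - 15)*x + G = -55*x + G = G - 55*x)
(F(-7, 3) + m(1, 3))**2 = ((3 - 55*(-7)) + 3)**2 = ((3 + 385) + 3)**2 = (388 + 3)**2 = 391**2 = 152881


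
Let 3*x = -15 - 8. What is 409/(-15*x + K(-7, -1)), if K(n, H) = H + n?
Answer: 409/107 ≈ 3.8224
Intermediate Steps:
x = -23/3 (x = (-15 - 8)/3 = (1/3)*(-23) = -23/3 ≈ -7.6667)
409/(-15*x + K(-7, -1)) = 409/(-15*(-23/3) + (-1 - 7)) = 409/(115 - 8) = 409/107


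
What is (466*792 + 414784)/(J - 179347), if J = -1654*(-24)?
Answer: -783856/139651 ≈ -5.6130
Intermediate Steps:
J = 39696
(466*792 + 414784)/(J - 179347) = (466*792 + 414784)/(39696 - 179347) = (369072 + 414784)/(-139651) = 783856*(-1/139651) = -783856/139651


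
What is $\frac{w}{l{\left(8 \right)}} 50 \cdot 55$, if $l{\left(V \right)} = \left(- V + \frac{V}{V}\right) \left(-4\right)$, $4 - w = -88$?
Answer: $\frac{63250}{7} \approx 9035.7$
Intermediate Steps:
$w = 92$ ($w = 4 - -88 = 4 + 88 = 92$)
$l{\left(V \right)} = -4 + 4 V$ ($l{\left(V \right)} = \left(- V + 1\right) \left(-4\right) = \left(1 - V\right) \left(-4\right) = -4 + 4 V$)
$\frac{w}{l{\left(8 \right)}} 50 \cdot 55 = \frac{92}{-4 + 4 \cdot 8} \cdot 50 \cdot 55 = \frac{92}{-4 + 32} \cdot 50 \cdot 55 = \frac{92}{28} \cdot 50 \cdot 55 = 92 \cdot \frac{1}{28} \cdot 50 \cdot 55 = \frac{23}{7} \cdot 50 \cdot 55 = \frac{1150}{7} \cdot 55 = \frac{63250}{7}$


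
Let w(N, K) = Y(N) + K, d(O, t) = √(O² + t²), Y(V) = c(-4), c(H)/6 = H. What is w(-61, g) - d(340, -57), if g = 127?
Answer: 103 - √118849 ≈ -241.74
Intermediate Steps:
c(H) = 6*H
Y(V) = -24 (Y(V) = 6*(-4) = -24)
w(N, K) = -24 + K
w(-61, g) - d(340, -57) = (-24 + 127) - √(340² + (-57)²) = 103 - √(115600 + 3249) = 103 - √118849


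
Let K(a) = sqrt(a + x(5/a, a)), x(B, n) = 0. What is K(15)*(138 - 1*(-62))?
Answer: 200*sqrt(15) ≈ 774.60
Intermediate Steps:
K(a) = sqrt(a) (K(a) = sqrt(a + 0) = sqrt(a))
K(15)*(138 - 1*(-62)) = sqrt(15)*(138 - 1*(-62)) = sqrt(15)*(138 + 62) = sqrt(15)*200 = 200*sqrt(15)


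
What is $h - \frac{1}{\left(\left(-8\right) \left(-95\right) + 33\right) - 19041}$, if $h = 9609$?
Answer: $\frac{175345033}{18248} \approx 9609.0$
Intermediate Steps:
$h - \frac{1}{\left(\left(-8\right) \left(-95\right) + 33\right) - 19041} = 9609 - \frac{1}{\left(\left(-8\right) \left(-95\right) + 33\right) - 19041} = 9609 - \frac{1}{\left(760 + 33\right) - 19041} = 9609 - \frac{1}{793 - 19041} = 9609 - \frac{1}{-18248} = 9609 - - \frac{1}{18248} = 9609 + \frac{1}{18248} = \frac{175345033}{18248}$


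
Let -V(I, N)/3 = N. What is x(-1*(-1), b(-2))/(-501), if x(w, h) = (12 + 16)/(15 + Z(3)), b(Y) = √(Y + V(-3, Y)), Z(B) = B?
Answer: -14/4509 ≈ -0.0031049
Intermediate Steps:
V(I, N) = -3*N
b(Y) = √2*√(-Y) (b(Y) = √(Y - 3*Y) = √(-2*Y) = √2*√(-Y))
x(w, h) = 14/9 (x(w, h) = (12 + 16)/(15 + 3) = 28/18 = 28*(1/18) = 14/9)
x(-1*(-1), b(-2))/(-501) = (14/9)/(-501) = (14/9)*(-1/501) = -14/4509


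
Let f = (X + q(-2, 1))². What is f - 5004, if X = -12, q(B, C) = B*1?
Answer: -4808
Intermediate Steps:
q(B, C) = B
f = 196 (f = (-12 - 2)² = (-14)² = 196)
f - 5004 = 196 - 5004 = -4808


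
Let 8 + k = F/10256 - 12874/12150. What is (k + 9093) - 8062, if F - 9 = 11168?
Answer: 63740102003/62305200 ≈ 1023.0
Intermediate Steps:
F = 11177 (F = 9 + 11168 = 11177)
k = -496559197/62305200 (k = -8 + (11177/10256 - 12874/12150) = -8 + (11177*(1/10256) - 12874*1/12150) = -8 + (11177/10256 - 6437/6075) = -8 + 1882403/62305200 = -496559197/62305200 ≈ -7.9698)
(k + 9093) - 8062 = (-496559197/62305200 + 9093) - 8062 = 566044624403/62305200 - 8062 = 63740102003/62305200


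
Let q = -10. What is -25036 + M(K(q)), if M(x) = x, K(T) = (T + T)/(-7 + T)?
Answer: -425592/17 ≈ -25035.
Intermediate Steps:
K(T) = 2*T/(-7 + T) (K(T) = (2*T)/(-7 + T) = 2*T/(-7 + T))
-25036 + M(K(q)) = -25036 + 2*(-10)/(-7 - 10) = -25036 + 2*(-10)/(-17) = -25036 + 2*(-10)*(-1/17) = -25036 + 20/17 = -425592/17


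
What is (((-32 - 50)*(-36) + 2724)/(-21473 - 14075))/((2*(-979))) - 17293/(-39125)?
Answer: 27360601723/61891289750 ≈ 0.44208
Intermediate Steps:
(((-32 - 50)*(-36) + 2724)/(-21473 - 14075))/((2*(-979))) - 17293/(-39125) = ((-82*(-36) + 2724)/(-35548))/(-1958) - 17293*(-1/39125) = ((2952 + 2724)*(-1/35548))*(-1/1958) + 17293/39125 = (5676*(-1/35548))*(-1/1958) + 17293/39125 = -1419/8887*(-1/1958) + 17293/39125 = 129/1581886 + 17293/39125 = 27360601723/61891289750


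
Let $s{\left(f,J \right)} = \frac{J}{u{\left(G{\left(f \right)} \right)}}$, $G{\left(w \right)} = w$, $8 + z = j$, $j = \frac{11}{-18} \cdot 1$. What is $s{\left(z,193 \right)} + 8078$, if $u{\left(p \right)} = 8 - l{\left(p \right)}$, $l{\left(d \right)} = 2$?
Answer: $\frac{48661}{6} \approx 8110.2$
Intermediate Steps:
$j = - \frac{11}{18}$ ($j = 11 \left(- \frac{1}{18}\right) 1 = \left(- \frac{11}{18}\right) 1 = - \frac{11}{18} \approx -0.61111$)
$z = - \frac{155}{18}$ ($z = -8 - \frac{11}{18} = - \frac{155}{18} \approx -8.6111$)
$u{\left(p \right)} = 6$ ($u{\left(p \right)} = 8 - 2 = 6$)
$s{\left(f,J \right)} = \frac{J}{6}$
$s{\left(z,193 \right)} + 8078 = \frac{1}{6} \cdot 193 + 8078 = \frac{193}{6} + 8078 = \frac{48661}{6}$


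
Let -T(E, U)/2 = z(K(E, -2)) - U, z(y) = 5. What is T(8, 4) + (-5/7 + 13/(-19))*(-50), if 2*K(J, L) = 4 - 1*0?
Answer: 9034/133 ≈ 67.925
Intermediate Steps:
K(J, L) = 2 (K(J, L) = (4 - 1*0)/2 = (4 + 0)/2 = (½)*4 = 2)
T(E, U) = -10 + 2*U (T(E, U) = -2*(5 - U) = -10 + 2*U)
T(8, 4) + (-5/7 + 13/(-19))*(-50) = (-10 + 2*4) + (-5/7 + 13/(-19))*(-50) = (-10 + 8) + (-5*⅐ + 13*(-1/19))*(-50) = -2 + (-5/7 - 13/19)*(-50) = -2 - 186/133*(-50) = -2 + 9300/133 = 9034/133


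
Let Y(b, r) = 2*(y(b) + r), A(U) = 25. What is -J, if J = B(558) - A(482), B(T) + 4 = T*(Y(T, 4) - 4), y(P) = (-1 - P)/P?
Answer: -1085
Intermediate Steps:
y(P) = (-1 - P)/P
Y(b, r) = 2*r + 2*(-1 - b)/b (Y(b, r) = 2*((-1 - b)/b + r) = 2*(r + (-1 - b)/b) = 2*r + 2*(-1 - b)/b)
B(T) = -4 + T*(2 - 2/T) (B(T) = -4 + T*((-2 - 2/T + 2*4) - 4) = -4 + T*((-2 - 2/T + 8) - 4) = -4 + T*((6 - 2/T) - 4) = -4 + T*(2 - 2/T))
J = 1085 (J = (-6 + 2*558) - 1*25 = (-6 + 1116) - 25 = 1110 - 25 = 1085)
-J = -1*1085 = -1085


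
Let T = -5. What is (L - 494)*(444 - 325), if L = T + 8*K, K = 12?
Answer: -47957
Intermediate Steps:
L = 91 (L = -5 + 8*12 = -5 + 96 = 91)
(L - 494)*(444 - 325) = (91 - 494)*(444 - 325) = -403*119 = -47957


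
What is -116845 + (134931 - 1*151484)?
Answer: -133398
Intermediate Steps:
-116845 + (134931 - 1*151484) = -116845 + (134931 - 151484) = -116845 - 16553 = -133398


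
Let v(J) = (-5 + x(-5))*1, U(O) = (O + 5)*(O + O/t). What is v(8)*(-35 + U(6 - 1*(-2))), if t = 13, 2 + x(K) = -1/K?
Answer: -2618/5 ≈ -523.60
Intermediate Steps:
x(K) = -2 - 1/K
U(O) = 14*O*(5 + O)/13 (U(O) = (O + 5)*(O + O/13) = (5 + O)*(O + O*(1/13)) = (5 + O)*(O + O/13) = (5 + O)*(14*O/13) = 14*O*(5 + O)/13)
v(J) = -34/5 (v(J) = (-5 + (-2 - 1/(-5)))*1 = (-5 + (-2 - 1*(-1/5)))*1 = (-5 + (-2 + 1/5))*1 = (-5 - 9/5)*1 = -34/5*1 = -34/5)
v(8)*(-35 + U(6 - 1*(-2))) = -34*(-35 + 14*(6 - 1*(-2))*(5 + (6 - 1*(-2)))/13)/5 = -34*(-35 + 14*(6 + 2)*(5 + (6 + 2))/13)/5 = -34*(-35 + (14/13)*8*(5 + 8))/5 = -34*(-35 + (14/13)*8*13)/5 = -34*(-35 + 112)/5 = -34/5*77 = -2618/5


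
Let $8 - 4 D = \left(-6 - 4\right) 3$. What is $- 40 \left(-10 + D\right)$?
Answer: $20$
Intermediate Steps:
$D = \frac{19}{2}$ ($D = 2 - \frac{\left(-6 - 4\right) 3}{4} = 2 - \frac{\left(-10\right) 3}{4} = 2 - - \frac{15}{2} = 2 + \frac{15}{2} = \frac{19}{2} \approx 9.5$)
$- 40 \left(-10 + D\right) = - 40 \left(-10 + \frac{19}{2}\right) = \left(-40\right) \left(- \frac{1}{2}\right) = 20$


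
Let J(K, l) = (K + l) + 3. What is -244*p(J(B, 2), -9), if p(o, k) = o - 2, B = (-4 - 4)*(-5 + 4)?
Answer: -2684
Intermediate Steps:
B = 8 (B = -8*(-1) = 8)
J(K, l) = 3 + K + l
p(o, k) = -2 + o
-244*p(J(B, 2), -9) = -244*(-2 + (3 + 8 + 2)) = -244*(-2 + 13) = -244*11 = -2684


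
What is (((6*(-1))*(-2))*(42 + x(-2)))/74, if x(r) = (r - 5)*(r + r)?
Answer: 420/37 ≈ 11.351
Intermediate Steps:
x(r) = 2*r*(-5 + r) (x(r) = (-5 + r)*(2*r) = 2*r*(-5 + r))
(((6*(-1))*(-2))*(42 + x(-2)))/74 = (((6*(-1))*(-2))*(42 + 2*(-2)*(-5 - 2)))/74 = ((-6*(-2))*(42 + 2*(-2)*(-7)))*(1/74) = (12*(42 + 28))*(1/74) = (12*70)*(1/74) = 840*(1/74) = 420/37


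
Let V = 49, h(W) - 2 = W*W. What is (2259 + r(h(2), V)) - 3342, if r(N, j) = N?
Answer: -1077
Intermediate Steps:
h(W) = 2 + W² (h(W) = 2 + W*W = 2 + W²)
(2259 + r(h(2), V)) - 3342 = (2259 + (2 + 2²)) - 3342 = (2259 + (2 + 4)) - 3342 = (2259 + 6) - 3342 = 2265 - 3342 = -1077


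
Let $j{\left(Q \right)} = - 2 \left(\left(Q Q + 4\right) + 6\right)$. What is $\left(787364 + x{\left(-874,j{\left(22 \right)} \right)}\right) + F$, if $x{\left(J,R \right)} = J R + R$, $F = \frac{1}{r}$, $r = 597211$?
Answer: $\frac{985331262369}{597211} \approx 1.6499 \cdot 10^{6}$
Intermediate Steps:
$j{\left(Q \right)} = -20 - 2 Q^{2}$ ($j{\left(Q \right)} = - 2 \left(\left(Q^{2} + 4\right) + 6\right) = - 2 \left(\left(4 + Q^{2}\right) + 6\right) = - 2 \left(10 + Q^{2}\right) = -20 - 2 Q^{2}$)
$F = \frac{1}{597211} \approx 1.6745 \cdot 10^{-6}$
$x{\left(J,R \right)} = R + J R$
$\left(787364 + x{\left(-874,j{\left(22 \right)} \right)}\right) + F = \left(787364 + \left(-20 - 2 \cdot 22^{2}\right) \left(1 - 874\right)\right) + \frac{1}{597211} = \left(787364 + \left(-20 - 968\right) \left(-873\right)\right) + \frac{1}{597211} = \left(787364 - -862524\right) + \frac{1}{597211} = \left(787364 + 862524\right) + \frac{1}{597211} = 1649888 + \frac{1}{597211} = \frac{985331262369}{597211}$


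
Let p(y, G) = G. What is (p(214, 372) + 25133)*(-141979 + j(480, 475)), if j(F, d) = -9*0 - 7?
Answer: -3621352930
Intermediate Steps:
j(F, d) = -7 (j(F, d) = 0 - 7 = -7)
(p(214, 372) + 25133)*(-141979 + j(480, 475)) = (372 + 25133)*(-141979 - 7) = 25505*(-141986) = -3621352930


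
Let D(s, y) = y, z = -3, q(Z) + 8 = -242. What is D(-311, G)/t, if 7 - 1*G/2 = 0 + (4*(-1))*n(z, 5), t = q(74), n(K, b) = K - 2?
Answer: 13/125 ≈ 0.10400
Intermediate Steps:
q(Z) = -250 (q(Z) = -8 - 242 = -250)
n(K, b) = -2 + K
t = -250
G = -26 (G = 14 - 2*(0 + (4*(-1))*(-2 - 3)) = 14 - 2*(0 - 4*(-5)) = 14 - 2*(0 + 20) = 14 - 2*20 = 14 - 40 = -26)
D(-311, G)/t = -26/(-250) = -26*(-1/250) = 13/125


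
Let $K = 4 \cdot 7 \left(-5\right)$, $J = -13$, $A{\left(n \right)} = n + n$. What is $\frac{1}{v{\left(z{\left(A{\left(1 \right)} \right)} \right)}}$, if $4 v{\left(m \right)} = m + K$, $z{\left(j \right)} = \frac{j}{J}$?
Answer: $- \frac{26}{911} \approx -0.02854$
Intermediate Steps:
$A{\left(n \right)} = 2 n$
$z{\left(j \right)} = - \frac{j}{13}$ ($z{\left(j \right)} = \frac{j}{-13} = j \left(- \frac{1}{13}\right) = - \frac{j}{13}$)
$K = -140$ ($K = 28 \left(-5\right) = -140$)
$v{\left(m \right)} = -35 + \frac{m}{4}$ ($v{\left(m \right)} = \frac{m - 140}{4} = \frac{-140 + m}{4} = -35 + \frac{m}{4}$)
$\frac{1}{v{\left(z{\left(A{\left(1 \right)} \right)} \right)}} = \frac{1}{-35 + \frac{\left(- \frac{1}{13}\right) 2 \cdot 1}{4}} = \frac{1}{-35 + \frac{\left(- \frac{1}{13}\right) 2}{4}} = \frac{1}{-35 + \frac{1}{4} \left(- \frac{2}{13}\right)} = \frac{1}{-35 - \frac{1}{26}} = \frac{1}{- \frac{911}{26}} = - \frac{26}{911}$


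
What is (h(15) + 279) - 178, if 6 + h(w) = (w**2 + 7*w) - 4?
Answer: 421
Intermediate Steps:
h(w) = -10 + w**2 + 7*w (h(w) = -6 + ((w**2 + 7*w) - 4) = -6 + (-4 + w**2 + 7*w) = -10 + w**2 + 7*w)
(h(15) + 279) - 178 = ((-10 + 15**2 + 7*15) + 279) - 178 = ((-10 + 225 + 105) + 279) - 178 = (320 + 279) - 178 = 599 - 178 = 421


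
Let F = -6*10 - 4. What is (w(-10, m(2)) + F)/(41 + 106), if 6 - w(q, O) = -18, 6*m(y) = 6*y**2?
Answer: -40/147 ≈ -0.27211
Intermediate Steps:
m(y) = y**2 (m(y) = (6*y**2)/6 = y**2)
w(q, O) = 24 (w(q, O) = 6 - 1*(-18) = 6 + 18 = 24)
F = -64 (F = -60 - 4 = -64)
(w(-10, m(2)) + F)/(41 + 106) = (24 - 64)/(41 + 106) = -40/147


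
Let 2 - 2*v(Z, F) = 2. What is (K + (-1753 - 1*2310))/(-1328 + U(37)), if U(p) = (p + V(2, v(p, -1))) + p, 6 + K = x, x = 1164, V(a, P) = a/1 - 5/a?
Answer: 5810/2509 ≈ 2.3157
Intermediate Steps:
v(Z, F) = 0 (v(Z, F) = 1 - 1/2*2 = 1 - 1 = 0)
V(a, P) = a - 5/a (V(a, P) = a*1 - 5/a = a - 5/a)
K = 1158 (K = -6 + 1164 = 1158)
U(p) = -1/2 + 2*p (U(p) = (p + (2 - 5/2)) + p = (p - 1/2) + p = (-1/2 + p) + p = -1/2 + 2*p)
(K + (-1753 - 1*2310))/(-1328 + U(37)) = (1158 + (-1753 - 1*2310))/(-1328 + (-1/2 + 2*37)) = (1158 + (-1753 - 2310))/(-1328 + (-1/2 + 74)) = (1158 - 4063)/(-1328 + 147/2) = -2905/(-2509/2) = -2905*(-2/2509) = 5810/2509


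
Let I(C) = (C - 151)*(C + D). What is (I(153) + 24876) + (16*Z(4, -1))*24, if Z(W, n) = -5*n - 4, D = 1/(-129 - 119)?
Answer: 3170183/124 ≈ 25566.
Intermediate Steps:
D = -1/248 (D = 1/(-248) = -1/248 ≈ -0.0040323)
Z(W, n) = -4 - 5*n
I(C) = (-151 + C)*(-1/248 + C) (I(C) = (C - 151)*(C - 1/248) = (-151 + C)*(-1/248 + C))
(I(153) + 24876) + (16*Z(4, -1))*24 = ((151/248 + 153² - 37449/248*153) + 24876) + (16*(-4 - 5*(-1)))*24 = ((151/248 + 23409 - 5729697/248) + 24876) + (16*(-4 + 5))*24 = (37943/124 + 24876) + (16*1)*24 = 3122567/124 + 16*24 = 3122567/124 + 384 = 3170183/124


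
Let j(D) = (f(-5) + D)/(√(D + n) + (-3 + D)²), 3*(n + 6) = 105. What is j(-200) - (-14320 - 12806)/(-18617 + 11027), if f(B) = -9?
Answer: (-1233*√19 + 16960934*I)/(115*(-41209*I + 3*√19)) ≈ -3.579 + 1.6094e-6*I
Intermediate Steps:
n = 29 (n = -6 + (⅓)*105 = -6 + 35 = 29)
j(D) = (-9 + D)/((-3 + D)² + √(29 + D)) (j(D) = (-9 + D)/(√(D + 29) + (-3 + D)²) = (-9 + D)/(√(29 + D) + (-3 + D)²) = (-9 + D)/((-3 + D)² + √(29 + D)))
j(-200) - (-14320 - 12806)/(-18617 + 11027) = (-9 - 200)/((-3 - 200)² + √(29 - 200)) - (-14320 - 12806)/(-18617 + 11027) = -209/((-203)² + √(-171)) - (-27126)/(-7590) = -209/(41209 + 3*I*√19) - (-27126)*(-1)/7590 = -209/(41209 + 3*I*√19) - 1*411/115 = -209/(41209 + 3*I*√19) - 411/115 = -411/115 - 209/(41209 + 3*I*√19)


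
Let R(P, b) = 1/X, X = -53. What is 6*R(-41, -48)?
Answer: -6/53 ≈ -0.11321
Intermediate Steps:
R(P, b) = -1/53 (R(P, b) = 1/(-53) = -1/53)
6*R(-41, -48) = 6*(-1/53) = -6/53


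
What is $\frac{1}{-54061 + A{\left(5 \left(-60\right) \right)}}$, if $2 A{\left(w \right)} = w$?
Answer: $- \frac{1}{54211} \approx -1.8446 \cdot 10^{-5}$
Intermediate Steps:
$A{\left(w \right)} = \frac{w}{2}$
$\frac{1}{-54061 + A{\left(5 \left(-60\right) \right)}} = \frac{1}{-54061 + \frac{5 \left(-60\right)}{2}} = \frac{1}{-54061 + \frac{1}{2} \left(-300\right)} = \frac{1}{-54061 - 150} = \frac{1}{-54211} = - \frac{1}{54211}$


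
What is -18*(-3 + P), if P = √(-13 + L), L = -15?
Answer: 54 - 36*I*√7 ≈ 54.0 - 95.247*I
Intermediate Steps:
P = 2*I*√7 (P = √(-13 - 15) = √(-28) = 2*I*√7 ≈ 5.2915*I)
-18*(-3 + P) = -18*(-3 + 2*I*√7) = 54 - 36*I*√7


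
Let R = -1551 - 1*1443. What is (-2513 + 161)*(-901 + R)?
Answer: 9161040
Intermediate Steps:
R = -2994 (R = -1551 - 1443 = -2994)
(-2513 + 161)*(-901 + R) = (-2513 + 161)*(-901 - 2994) = -2352*(-3895) = 9161040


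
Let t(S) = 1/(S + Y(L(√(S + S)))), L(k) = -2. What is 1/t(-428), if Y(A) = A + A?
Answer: -432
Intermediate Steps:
Y(A) = 2*A
t(S) = 1/(-4 + S) (t(S) = 1/(S + 2*(-2)) = 1/(S - 4) = 1/(-4 + S))
1/t(-428) = 1/(1/(-4 - 428)) = 1/(1/(-432)) = 1/(-1/432) = -432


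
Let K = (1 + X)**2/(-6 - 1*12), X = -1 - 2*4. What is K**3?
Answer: -32768/729 ≈ -44.949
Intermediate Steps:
X = -9 (X = -1 - 8 = -9)
K = -32/9 (K = (1 - 9)**2/(-6 - 1*12) = (-8)**2/(-6 - 12) = 64/(-18) = 64*(-1/18) = -32/9 ≈ -3.5556)
K**3 = (-32/9)**3 = -32768/729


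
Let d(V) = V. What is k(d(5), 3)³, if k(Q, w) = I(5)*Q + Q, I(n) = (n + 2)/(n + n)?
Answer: 4913/8 ≈ 614.13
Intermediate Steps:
I(n) = (2 + n)/(2*n) (I(n) = (2 + n)/((2*n)) = (2 + n)*(1/(2*n)) = (2 + n)/(2*n))
k(Q, w) = 17*Q/10 (k(Q, w) = ((½)*(2 + 5)/5)*Q + Q = ((½)*(⅕)*7)*Q + Q = 7*Q/10 + Q = 17*Q/10)
k(d(5), 3)³ = ((17/10)*5)³ = (17/2)³ = 4913/8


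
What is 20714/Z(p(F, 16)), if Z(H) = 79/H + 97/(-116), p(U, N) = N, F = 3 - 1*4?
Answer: 9611296/1903 ≈ 5050.6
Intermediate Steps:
F = -1 (F = 3 - 4 = -1)
Z(H) = -97/116 + 79/H (Z(H) = 79/H + 97*(-1/116) = 79/H - 97/116 = -97/116 + 79/H)
20714/Z(p(F, 16)) = 20714/(-97/116 + 79/16) = 20714/(1903/464) = 20714*(464/1903) = 9611296/1903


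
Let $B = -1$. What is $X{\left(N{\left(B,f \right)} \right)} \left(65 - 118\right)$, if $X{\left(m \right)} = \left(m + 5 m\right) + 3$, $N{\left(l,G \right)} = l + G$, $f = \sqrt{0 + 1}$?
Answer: $-159$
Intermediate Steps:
$f = 1$ ($f = \sqrt{1} = 1$)
$N{\left(l,G \right)} = G + l$
$X{\left(m \right)} = 3 + 6 m$ ($X{\left(m \right)} = 6 m + 3 = 3 + 6 m$)
$X{\left(N{\left(B,f \right)} \right)} \left(65 - 118\right) = \left(3 + 6 \left(1 - 1\right)\right) \left(65 - 118\right) = \left(3 + 6 \cdot 0\right) \left(-53\right) = \left(3 + 0\right) \left(-53\right) = 3 \left(-53\right) = -159$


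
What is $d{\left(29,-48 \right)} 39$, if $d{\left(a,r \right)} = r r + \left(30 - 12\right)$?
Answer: $90558$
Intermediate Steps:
$d{\left(a,r \right)} = 18 + r^{2}$ ($d{\left(a,r \right)} = r^{2} + \left(30 - 12\right) = r^{2} + 18 = 18 + r^{2}$)
$d{\left(29,-48 \right)} 39 = \left(18 + \left(-48\right)^{2}\right) 39 = \left(18 + 2304\right) 39 = 2322 \cdot 39 = 90558$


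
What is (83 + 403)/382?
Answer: 243/191 ≈ 1.2723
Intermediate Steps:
(83 + 403)/382 = 486*(1/382) = 243/191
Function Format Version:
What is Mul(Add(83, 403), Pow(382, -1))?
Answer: Rational(243, 191) ≈ 1.2723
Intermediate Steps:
Mul(Add(83, 403), Pow(382, -1)) = Mul(486, Rational(1, 382)) = Rational(243, 191)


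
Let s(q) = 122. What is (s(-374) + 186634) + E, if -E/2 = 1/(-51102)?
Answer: 4771802557/25551 ≈ 1.8676e+5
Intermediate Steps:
E = 1/25551 (E = -2/(-51102) = -2*(-1/51102) = 1/25551 ≈ 3.9137e-5)
(s(-374) + 186634) + E = (122 + 186634) + 1/25551 = 186756 + 1/25551 = 4771802557/25551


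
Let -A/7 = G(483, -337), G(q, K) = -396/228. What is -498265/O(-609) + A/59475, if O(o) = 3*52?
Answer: -14437227451/4520100 ≈ -3194.0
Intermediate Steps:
G(q, K) = -33/19 (G(q, K) = -396*1/228 = -33/19)
A = 231/19 (A = -7*(-33/19) = 231/19 ≈ 12.158)
O(o) = 156
-498265/O(-609) + A/59475 = -498265/156 + (231/19)/59475 = -498265*1/156 + (231/19)*(1/59475) = -498265/156 + 77/376675 = -14437227451/4520100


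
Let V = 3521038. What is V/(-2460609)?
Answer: -3521038/2460609 ≈ -1.4310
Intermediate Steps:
V/(-2460609) = 3521038/(-2460609) = 3521038*(-1/2460609) = -3521038/2460609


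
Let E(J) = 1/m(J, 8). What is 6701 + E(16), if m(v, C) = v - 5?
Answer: 73712/11 ≈ 6701.1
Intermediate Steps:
m(v, C) = -5 + v
E(J) = 1/(-5 + J)
6701 + E(16) = 6701 + 1/(-5 + 16) = 6701 + 1/11 = 73712/11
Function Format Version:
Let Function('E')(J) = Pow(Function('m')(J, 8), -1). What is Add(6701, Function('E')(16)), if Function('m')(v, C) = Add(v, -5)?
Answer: Rational(73712, 11) ≈ 6701.1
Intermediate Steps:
Function('m')(v, C) = Add(-5, v)
Function('E')(J) = Pow(Add(-5, J), -1)
Add(6701, Function('E')(16)) = Add(6701, Pow(Add(-5, 16), -1)) = Add(6701, Pow(11, -1)) = Add(6701, Rational(1, 11)) = Rational(73712, 11)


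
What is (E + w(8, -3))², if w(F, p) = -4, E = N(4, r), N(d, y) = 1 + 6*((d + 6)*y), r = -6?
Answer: 131769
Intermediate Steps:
N(d, y) = 1 + 6*y*(6 + d) (N(d, y) = 1 + 6*((6 + d)*y) = 1 + 6*(y*(6 + d)) = 1 + 6*y*(6 + d))
E = -359 (E = 1 + 36*(-6) + 6*4*(-6) = 1 - 216 - 144 = -359)
(E + w(8, -3))² = (-359 - 4)² = (-363)² = 131769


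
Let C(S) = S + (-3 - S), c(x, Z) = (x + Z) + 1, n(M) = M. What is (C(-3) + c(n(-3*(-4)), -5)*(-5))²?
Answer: 1849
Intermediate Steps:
c(x, Z) = 1 + Z + x (c(x, Z) = (Z + x) + 1 = 1 + Z + x)
C(S) = -3
(C(-3) + c(n(-3*(-4)), -5)*(-5))² = (-3 + (1 - 5 - 3*(-4))*(-5))² = (-3 + (1 - 5 + 12)*(-5))² = (-3 + 8*(-5))² = (-3 - 40)² = (-43)² = 1849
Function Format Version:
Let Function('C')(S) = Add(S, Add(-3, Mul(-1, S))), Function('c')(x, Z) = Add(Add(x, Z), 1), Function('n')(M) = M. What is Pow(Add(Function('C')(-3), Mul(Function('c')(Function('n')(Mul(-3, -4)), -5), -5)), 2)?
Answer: 1849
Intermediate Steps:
Function('c')(x, Z) = Add(1, Z, x) (Function('c')(x, Z) = Add(Add(Z, x), 1) = Add(1, Z, x))
Function('C')(S) = -3
Pow(Add(Function('C')(-3), Mul(Function('c')(Function('n')(Mul(-3, -4)), -5), -5)), 2) = Pow(Add(-3, Mul(Add(1, -5, Mul(-3, -4)), -5)), 2) = Pow(Add(-3, Mul(Add(1, -5, 12), -5)), 2) = Pow(Add(-3, Mul(8, -5)), 2) = Pow(Add(-3, -40), 2) = Pow(-43, 2) = 1849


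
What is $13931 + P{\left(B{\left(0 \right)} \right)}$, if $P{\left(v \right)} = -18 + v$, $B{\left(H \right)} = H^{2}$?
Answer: $13913$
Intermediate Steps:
$13931 + P{\left(B{\left(0 \right)} \right)} = 13931 - \left(18 - 0^{2}\right) = 13931 + \left(-18 + 0\right) = 13931 - 18 = 13913$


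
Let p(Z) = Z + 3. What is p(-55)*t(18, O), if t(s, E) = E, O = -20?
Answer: 1040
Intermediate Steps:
p(Z) = 3 + Z
p(-55)*t(18, O) = (3 - 55)*(-20) = -52*(-20) = 1040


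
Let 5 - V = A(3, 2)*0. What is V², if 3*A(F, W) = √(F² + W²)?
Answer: 25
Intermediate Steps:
A(F, W) = √(F² + W²)/3
V = 5 (V = 5 - √(3² + 2²)/3*0 = 5 - √(9 + 4)/3*0 = 5 - √13/3*0 = 5 - 1*0 = 5 + 0 = 5)
V² = 5² = 25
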